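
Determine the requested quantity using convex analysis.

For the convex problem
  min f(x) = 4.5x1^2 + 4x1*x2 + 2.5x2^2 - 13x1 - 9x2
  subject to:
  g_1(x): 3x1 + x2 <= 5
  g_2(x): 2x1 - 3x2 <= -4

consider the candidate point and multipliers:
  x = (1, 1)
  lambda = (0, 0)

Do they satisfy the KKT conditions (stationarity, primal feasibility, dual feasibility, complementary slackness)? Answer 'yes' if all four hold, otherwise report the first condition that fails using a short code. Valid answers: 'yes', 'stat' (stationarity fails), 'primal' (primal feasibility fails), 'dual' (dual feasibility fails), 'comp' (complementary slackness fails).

Gradient of f: grad f(x) = Q x + c = (0, 0)
Constraint values g_i(x) = a_i^T x - b_i:
  g_1((1, 1)) = -1
  g_2((1, 1)) = 3
Stationarity residual: grad f(x) + sum_i lambda_i a_i = (0, 0)
  -> stationarity OK
Primal feasibility (all g_i <= 0): FAILS
Dual feasibility (all lambda_i >= 0): OK
Complementary slackness (lambda_i * g_i(x) = 0 for all i): OK

Verdict: the first failing condition is primal_feasibility -> primal.

primal


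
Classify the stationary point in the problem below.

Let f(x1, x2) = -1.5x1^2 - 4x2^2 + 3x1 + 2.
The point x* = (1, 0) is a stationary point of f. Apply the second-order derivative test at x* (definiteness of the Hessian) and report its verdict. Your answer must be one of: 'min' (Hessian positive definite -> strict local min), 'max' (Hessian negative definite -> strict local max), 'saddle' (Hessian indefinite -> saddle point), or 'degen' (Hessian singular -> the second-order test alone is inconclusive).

Compute the Hessian H = grad^2 f:
  H = [[-3, 0], [0, -8]]
Verify stationarity: grad f(x*) = H x* + g = (0, 0).
Eigenvalues of H: -8, -3.
Both eigenvalues < 0, so H is negative definite -> x* is a strict local max.

max


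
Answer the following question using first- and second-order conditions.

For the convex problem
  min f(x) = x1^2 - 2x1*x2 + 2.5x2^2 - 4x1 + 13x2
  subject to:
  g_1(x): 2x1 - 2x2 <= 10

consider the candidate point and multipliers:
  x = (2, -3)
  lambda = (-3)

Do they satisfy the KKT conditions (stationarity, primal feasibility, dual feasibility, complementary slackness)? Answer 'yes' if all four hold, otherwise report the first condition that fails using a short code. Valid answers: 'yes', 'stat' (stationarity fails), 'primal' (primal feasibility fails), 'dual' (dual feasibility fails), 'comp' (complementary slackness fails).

Gradient of f: grad f(x) = Q x + c = (6, -6)
Constraint values g_i(x) = a_i^T x - b_i:
  g_1((2, -3)) = 0
Stationarity residual: grad f(x) + sum_i lambda_i a_i = (0, 0)
  -> stationarity OK
Primal feasibility (all g_i <= 0): OK
Dual feasibility (all lambda_i >= 0): FAILS
Complementary slackness (lambda_i * g_i(x) = 0 for all i): OK

Verdict: the first failing condition is dual_feasibility -> dual.

dual


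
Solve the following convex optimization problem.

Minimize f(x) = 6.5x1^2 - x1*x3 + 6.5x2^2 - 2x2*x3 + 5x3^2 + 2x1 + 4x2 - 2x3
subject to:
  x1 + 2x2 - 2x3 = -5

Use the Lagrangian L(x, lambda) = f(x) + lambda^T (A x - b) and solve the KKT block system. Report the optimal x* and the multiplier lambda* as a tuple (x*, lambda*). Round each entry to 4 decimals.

Form the Lagrangian:
  L(x, lambda) = (1/2) x^T Q x + c^T x + lambda^T (A x - b)
Stationarity (grad_x L = 0): Q x + c + A^T lambda = 0.
Primal feasibility: A x = b.

This gives the KKT block system:
  [ Q   A^T ] [ x     ]   [-c ]
  [ A    0  ] [ lambda ] = [ b ]

Solving the linear system:
  x*      = (-0.5366, -1.0732, 1.1585)
  lambda* = (6.1341)
  f(x*)   = 11.4939

x* = (-0.5366, -1.0732, 1.1585), lambda* = (6.1341)


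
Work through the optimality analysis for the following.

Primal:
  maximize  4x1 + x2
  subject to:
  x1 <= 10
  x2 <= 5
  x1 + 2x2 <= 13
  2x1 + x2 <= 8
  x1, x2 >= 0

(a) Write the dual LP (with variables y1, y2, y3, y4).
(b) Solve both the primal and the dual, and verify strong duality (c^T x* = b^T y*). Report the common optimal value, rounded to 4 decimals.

The standard primal-dual pair for 'max c^T x s.t. A x <= b, x >= 0' is:
  Dual:  min b^T y  s.t.  A^T y >= c,  y >= 0.

So the dual LP is:
  minimize  10y1 + 5y2 + 13y3 + 8y4
  subject to:
    y1 + y3 + 2y4 >= 4
    y2 + 2y3 + y4 >= 1
    y1, y2, y3, y4 >= 0

Solving the primal: x* = (4, 0).
  primal value c^T x* = 16.
Solving the dual: y* = (0, 0, 0, 2).
  dual value b^T y* = 16.
Strong duality: c^T x* = b^T y*. Confirmed.

16


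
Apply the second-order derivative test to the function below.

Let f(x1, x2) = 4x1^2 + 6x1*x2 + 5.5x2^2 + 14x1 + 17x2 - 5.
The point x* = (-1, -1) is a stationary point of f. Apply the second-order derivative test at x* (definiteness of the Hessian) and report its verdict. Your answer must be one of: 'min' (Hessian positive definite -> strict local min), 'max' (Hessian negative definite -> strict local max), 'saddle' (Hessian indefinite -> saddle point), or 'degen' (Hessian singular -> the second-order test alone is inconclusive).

Compute the Hessian H = grad^2 f:
  H = [[8, 6], [6, 11]]
Verify stationarity: grad f(x*) = H x* + g = (0, 0).
Eigenvalues of H: 3.3153, 15.6847.
Both eigenvalues > 0, so H is positive definite -> x* is a strict local min.

min


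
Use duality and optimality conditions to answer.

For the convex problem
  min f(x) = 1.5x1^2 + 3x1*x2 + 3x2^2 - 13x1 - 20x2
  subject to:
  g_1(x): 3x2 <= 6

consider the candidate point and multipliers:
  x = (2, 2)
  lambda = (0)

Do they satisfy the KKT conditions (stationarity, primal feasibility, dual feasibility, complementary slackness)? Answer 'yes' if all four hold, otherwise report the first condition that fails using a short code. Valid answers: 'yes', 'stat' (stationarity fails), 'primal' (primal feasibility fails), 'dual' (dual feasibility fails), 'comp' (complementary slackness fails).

Gradient of f: grad f(x) = Q x + c = (-1, -2)
Constraint values g_i(x) = a_i^T x - b_i:
  g_1((2, 2)) = 0
Stationarity residual: grad f(x) + sum_i lambda_i a_i = (-1, -2)
  -> stationarity FAILS
Primal feasibility (all g_i <= 0): OK
Dual feasibility (all lambda_i >= 0): OK
Complementary slackness (lambda_i * g_i(x) = 0 for all i): OK

Verdict: the first failing condition is stationarity -> stat.

stat


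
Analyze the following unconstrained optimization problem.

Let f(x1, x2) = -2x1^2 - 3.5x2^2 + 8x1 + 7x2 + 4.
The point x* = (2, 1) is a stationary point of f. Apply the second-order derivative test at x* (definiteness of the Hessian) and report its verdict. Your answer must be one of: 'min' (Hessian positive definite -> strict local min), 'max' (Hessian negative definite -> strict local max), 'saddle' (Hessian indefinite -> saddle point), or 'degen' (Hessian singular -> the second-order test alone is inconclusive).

Compute the Hessian H = grad^2 f:
  H = [[-4, 0], [0, -7]]
Verify stationarity: grad f(x*) = H x* + g = (0, 0).
Eigenvalues of H: -7, -4.
Both eigenvalues < 0, so H is negative definite -> x* is a strict local max.

max


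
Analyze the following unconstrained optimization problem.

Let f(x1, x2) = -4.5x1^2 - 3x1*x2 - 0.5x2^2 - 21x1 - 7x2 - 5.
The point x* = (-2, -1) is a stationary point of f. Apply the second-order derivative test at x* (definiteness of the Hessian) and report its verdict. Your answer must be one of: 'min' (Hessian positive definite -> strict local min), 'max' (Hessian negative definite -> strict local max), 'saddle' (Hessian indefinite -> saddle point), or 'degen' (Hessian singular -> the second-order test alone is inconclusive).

Compute the Hessian H = grad^2 f:
  H = [[-9, -3], [-3, -1]]
Verify stationarity: grad f(x*) = H x* + g = (0, 0).
Eigenvalues of H: -10, 0.
H has a zero eigenvalue (singular; negative semidefinite but not definite), so H is neither positive definite, negative definite, nor indefinite. The second-order test alone is inconclusive -> degen.
(Indeed, f is constant along the null direction of H through x*, so x* is not a strict local extremum.)

degen


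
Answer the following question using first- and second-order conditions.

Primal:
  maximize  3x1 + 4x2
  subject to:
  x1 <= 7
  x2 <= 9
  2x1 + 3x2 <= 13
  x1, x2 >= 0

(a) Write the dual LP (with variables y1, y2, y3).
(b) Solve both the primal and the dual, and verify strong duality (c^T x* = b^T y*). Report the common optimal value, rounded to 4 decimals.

The standard primal-dual pair for 'max c^T x s.t. A x <= b, x >= 0' is:
  Dual:  min b^T y  s.t.  A^T y >= c,  y >= 0.

So the dual LP is:
  minimize  7y1 + 9y2 + 13y3
  subject to:
    y1 + 2y3 >= 3
    y2 + 3y3 >= 4
    y1, y2, y3 >= 0

Solving the primal: x* = (6.5, 0).
  primal value c^T x* = 19.5.
Solving the dual: y* = (0, 0, 1.5).
  dual value b^T y* = 19.5.
Strong duality: c^T x* = b^T y*. Confirmed.

19.5


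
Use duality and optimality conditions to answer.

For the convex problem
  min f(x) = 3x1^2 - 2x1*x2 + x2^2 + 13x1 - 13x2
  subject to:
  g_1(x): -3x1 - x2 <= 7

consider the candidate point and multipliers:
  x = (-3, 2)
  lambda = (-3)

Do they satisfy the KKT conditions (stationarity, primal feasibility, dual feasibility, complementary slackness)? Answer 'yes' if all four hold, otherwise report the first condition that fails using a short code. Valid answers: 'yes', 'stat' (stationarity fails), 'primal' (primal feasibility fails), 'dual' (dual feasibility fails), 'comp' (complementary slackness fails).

Gradient of f: grad f(x) = Q x + c = (-9, -3)
Constraint values g_i(x) = a_i^T x - b_i:
  g_1((-3, 2)) = 0
Stationarity residual: grad f(x) + sum_i lambda_i a_i = (0, 0)
  -> stationarity OK
Primal feasibility (all g_i <= 0): OK
Dual feasibility (all lambda_i >= 0): FAILS
Complementary slackness (lambda_i * g_i(x) = 0 for all i): OK

Verdict: the first failing condition is dual_feasibility -> dual.

dual


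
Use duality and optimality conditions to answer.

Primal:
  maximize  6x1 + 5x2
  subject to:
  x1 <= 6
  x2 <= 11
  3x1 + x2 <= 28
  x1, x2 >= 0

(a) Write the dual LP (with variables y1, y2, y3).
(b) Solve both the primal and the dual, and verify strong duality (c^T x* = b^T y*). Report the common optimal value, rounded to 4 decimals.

The standard primal-dual pair for 'max c^T x s.t. A x <= b, x >= 0' is:
  Dual:  min b^T y  s.t.  A^T y >= c,  y >= 0.

So the dual LP is:
  minimize  6y1 + 11y2 + 28y3
  subject to:
    y1 + 3y3 >= 6
    y2 + y3 >= 5
    y1, y2, y3 >= 0

Solving the primal: x* = (5.6667, 11).
  primal value c^T x* = 89.
Solving the dual: y* = (0, 3, 2).
  dual value b^T y* = 89.
Strong duality: c^T x* = b^T y*. Confirmed.

89


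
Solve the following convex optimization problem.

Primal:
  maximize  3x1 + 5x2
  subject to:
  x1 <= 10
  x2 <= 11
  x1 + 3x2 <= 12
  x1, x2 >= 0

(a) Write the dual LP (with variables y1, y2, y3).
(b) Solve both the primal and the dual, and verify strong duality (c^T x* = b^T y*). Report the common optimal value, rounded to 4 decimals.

The standard primal-dual pair for 'max c^T x s.t. A x <= b, x >= 0' is:
  Dual:  min b^T y  s.t.  A^T y >= c,  y >= 0.

So the dual LP is:
  minimize  10y1 + 11y2 + 12y3
  subject to:
    y1 + y3 >= 3
    y2 + 3y3 >= 5
    y1, y2, y3 >= 0

Solving the primal: x* = (10, 0.6667).
  primal value c^T x* = 33.3333.
Solving the dual: y* = (1.3333, 0, 1.6667).
  dual value b^T y* = 33.3333.
Strong duality: c^T x* = b^T y*. Confirmed.

33.3333


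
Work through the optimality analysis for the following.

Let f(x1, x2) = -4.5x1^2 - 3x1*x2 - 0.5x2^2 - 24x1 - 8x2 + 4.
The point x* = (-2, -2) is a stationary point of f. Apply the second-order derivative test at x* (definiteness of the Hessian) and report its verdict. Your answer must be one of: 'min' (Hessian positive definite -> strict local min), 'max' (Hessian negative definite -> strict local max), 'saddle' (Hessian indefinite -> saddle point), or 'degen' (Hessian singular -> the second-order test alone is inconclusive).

Compute the Hessian H = grad^2 f:
  H = [[-9, -3], [-3, -1]]
Verify stationarity: grad f(x*) = H x* + g = (0, 0).
Eigenvalues of H: -10, 0.
H has a zero eigenvalue (singular; negative semidefinite but not definite), so H is neither positive definite, negative definite, nor indefinite. The second-order test alone is inconclusive -> degen.
(Indeed, f is constant along the null direction of H through x*, so x* is not a strict local extremum.)

degen


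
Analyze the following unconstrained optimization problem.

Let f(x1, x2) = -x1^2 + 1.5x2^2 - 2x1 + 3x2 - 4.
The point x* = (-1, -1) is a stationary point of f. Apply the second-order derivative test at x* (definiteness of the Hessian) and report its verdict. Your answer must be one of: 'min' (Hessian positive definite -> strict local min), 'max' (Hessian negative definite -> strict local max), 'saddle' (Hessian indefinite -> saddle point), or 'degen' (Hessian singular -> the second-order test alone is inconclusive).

Compute the Hessian H = grad^2 f:
  H = [[-2, 0], [0, 3]]
Verify stationarity: grad f(x*) = H x* + g = (0, 0).
Eigenvalues of H: -2, 3.
Eigenvalues have mixed signs, so H is indefinite -> x* is a saddle point.

saddle


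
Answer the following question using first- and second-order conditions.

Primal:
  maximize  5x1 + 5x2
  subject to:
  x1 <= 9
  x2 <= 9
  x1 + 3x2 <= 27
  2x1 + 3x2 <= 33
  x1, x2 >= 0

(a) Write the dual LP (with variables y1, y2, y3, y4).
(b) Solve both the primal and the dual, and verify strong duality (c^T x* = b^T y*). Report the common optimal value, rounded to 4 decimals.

The standard primal-dual pair for 'max c^T x s.t. A x <= b, x >= 0' is:
  Dual:  min b^T y  s.t.  A^T y >= c,  y >= 0.

So the dual LP is:
  minimize  9y1 + 9y2 + 27y3 + 33y4
  subject to:
    y1 + y3 + 2y4 >= 5
    y2 + 3y3 + 3y4 >= 5
    y1, y2, y3, y4 >= 0

Solving the primal: x* = (9, 5).
  primal value c^T x* = 70.
Solving the dual: y* = (1.6667, 0, 0, 1.6667).
  dual value b^T y* = 70.
Strong duality: c^T x* = b^T y*. Confirmed.

70


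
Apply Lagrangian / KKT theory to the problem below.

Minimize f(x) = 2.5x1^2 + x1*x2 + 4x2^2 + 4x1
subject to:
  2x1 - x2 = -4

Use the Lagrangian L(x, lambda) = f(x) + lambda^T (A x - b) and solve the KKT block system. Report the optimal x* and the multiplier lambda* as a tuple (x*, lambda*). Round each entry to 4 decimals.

Form the Lagrangian:
  L(x, lambda) = (1/2) x^T Q x + c^T x + lambda^T (A x - b)
Stationarity (grad_x L = 0): Q x + c + A^T lambda = 0.
Primal feasibility: A x = b.

This gives the KKT block system:
  [ Q   A^T ] [ x     ]   [-c ]
  [ A    0  ] [ lambda ] = [ b ]

Solving the linear system:
  x*      = (-1.7561, 0.4878)
  lambda* = (2.1463)
  f(x*)   = 0.7805

x* = (-1.7561, 0.4878), lambda* = (2.1463)


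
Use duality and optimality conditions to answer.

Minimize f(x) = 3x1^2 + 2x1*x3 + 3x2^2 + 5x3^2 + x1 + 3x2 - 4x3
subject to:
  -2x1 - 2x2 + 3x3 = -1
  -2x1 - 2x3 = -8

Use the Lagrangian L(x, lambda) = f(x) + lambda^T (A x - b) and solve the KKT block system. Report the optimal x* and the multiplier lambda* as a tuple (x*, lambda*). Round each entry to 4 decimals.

Form the Lagrangian:
  L(x, lambda) = (1/2) x^T Q x + c^T x + lambda^T (A x - b)
Stationarity (grad_x L = 0): Q x + c + A^T lambda = 0.
Primal feasibility: A x = b.

This gives the KKT block system:
  [ Q   A^T ] [ x     ]   [-c ]
  [ A    0  ] [ lambda ] = [ b ]

Solving the linear system:
  x*      = (2.6667, -0.1667, 1.3333)
  lambda* = (1, 8.8333)
  f(x*)   = 34.25

x* = (2.6667, -0.1667, 1.3333), lambda* = (1, 8.8333)


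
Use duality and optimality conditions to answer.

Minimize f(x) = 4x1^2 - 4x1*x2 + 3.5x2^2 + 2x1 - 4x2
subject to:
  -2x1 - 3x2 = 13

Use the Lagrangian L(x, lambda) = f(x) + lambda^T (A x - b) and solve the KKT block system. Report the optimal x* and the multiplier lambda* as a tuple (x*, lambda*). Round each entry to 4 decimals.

Form the Lagrangian:
  L(x, lambda) = (1/2) x^T Q x + c^T x + lambda^T (A x - b)
Stationarity (grad_x L = 0): Q x + c + A^T lambda = 0.
Primal feasibility: A x = b.

This gives the KKT block system:
  [ Q   A^T ] [ x     ]   [-c ]
  [ A    0  ] [ lambda ] = [ b ]

Solving the linear system:
  x*      = (-2.5676, -2.6216)
  lambda* = (-4.027)
  f(x*)   = 28.8514

x* = (-2.5676, -2.6216), lambda* = (-4.027)


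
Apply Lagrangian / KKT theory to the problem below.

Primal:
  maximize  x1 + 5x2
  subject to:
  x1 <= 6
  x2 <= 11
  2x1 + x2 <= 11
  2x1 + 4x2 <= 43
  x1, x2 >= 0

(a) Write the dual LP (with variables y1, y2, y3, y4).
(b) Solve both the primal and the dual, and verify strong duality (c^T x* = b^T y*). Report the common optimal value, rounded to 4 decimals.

The standard primal-dual pair for 'max c^T x s.t. A x <= b, x >= 0' is:
  Dual:  min b^T y  s.t.  A^T y >= c,  y >= 0.

So the dual LP is:
  minimize  6y1 + 11y2 + 11y3 + 43y4
  subject to:
    y1 + 2y3 + 2y4 >= 1
    y2 + y3 + 4y4 >= 5
    y1, y2, y3, y4 >= 0

Solving the primal: x* = (0, 10.75).
  primal value c^T x* = 53.75.
Solving the dual: y* = (0, 0, 0, 1.25).
  dual value b^T y* = 53.75.
Strong duality: c^T x* = b^T y*. Confirmed.

53.75


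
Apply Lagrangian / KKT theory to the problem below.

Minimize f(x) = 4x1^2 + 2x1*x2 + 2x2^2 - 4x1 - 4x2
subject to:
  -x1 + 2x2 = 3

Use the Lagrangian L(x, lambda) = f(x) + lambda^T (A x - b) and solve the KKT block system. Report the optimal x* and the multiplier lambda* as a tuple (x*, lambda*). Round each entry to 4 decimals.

Form the Lagrangian:
  L(x, lambda) = (1/2) x^T Q x + c^T x + lambda^T (A x - b)
Stationarity (grad_x L = 0): Q x + c + A^T lambda = 0.
Primal feasibility: A x = b.

This gives the KKT block system:
  [ Q   A^T ] [ x     ]   [-c ]
  [ A    0  ] [ lambda ] = [ b ]

Solving the linear system:
  x*      = (0, 1.5)
  lambda* = (-1)
  f(x*)   = -1.5

x* = (0, 1.5), lambda* = (-1)


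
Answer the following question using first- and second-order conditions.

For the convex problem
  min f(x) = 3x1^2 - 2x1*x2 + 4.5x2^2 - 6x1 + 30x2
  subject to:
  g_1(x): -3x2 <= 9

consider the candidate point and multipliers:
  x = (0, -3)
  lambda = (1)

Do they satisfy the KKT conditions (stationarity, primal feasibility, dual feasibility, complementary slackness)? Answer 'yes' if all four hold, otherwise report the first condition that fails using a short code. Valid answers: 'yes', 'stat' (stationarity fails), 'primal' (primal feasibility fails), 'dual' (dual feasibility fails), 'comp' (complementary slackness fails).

Gradient of f: grad f(x) = Q x + c = (0, 3)
Constraint values g_i(x) = a_i^T x - b_i:
  g_1((0, -3)) = 0
Stationarity residual: grad f(x) + sum_i lambda_i a_i = (0, 0)
  -> stationarity OK
Primal feasibility (all g_i <= 0): OK
Dual feasibility (all lambda_i >= 0): OK
Complementary slackness (lambda_i * g_i(x) = 0 for all i): OK

Verdict: yes, KKT holds.

yes


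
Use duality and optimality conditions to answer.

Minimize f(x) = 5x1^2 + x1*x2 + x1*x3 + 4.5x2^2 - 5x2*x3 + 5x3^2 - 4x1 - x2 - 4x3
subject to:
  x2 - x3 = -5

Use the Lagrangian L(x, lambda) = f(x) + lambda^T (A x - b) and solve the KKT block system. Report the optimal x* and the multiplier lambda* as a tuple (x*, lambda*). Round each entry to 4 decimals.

Form the Lagrangian:
  L(x, lambda) = (1/2) x^T Q x + c^T x + lambda^T (A x - b)
Stationarity (grad_x L = 0): Q x + c + A^T lambda = 0.
Primal feasibility: A x = b.

This gives the KKT block system:
  [ Q   A^T ] [ x     ]   [-c ]
  [ A    0  ] [ lambda ] = [ b ]

Solving the linear system:
  x*      = (0.3605, -2.3023, 2.6977)
  lambda* = (34.8488)
  f(x*)   = 82.157

x* = (0.3605, -2.3023, 2.6977), lambda* = (34.8488)


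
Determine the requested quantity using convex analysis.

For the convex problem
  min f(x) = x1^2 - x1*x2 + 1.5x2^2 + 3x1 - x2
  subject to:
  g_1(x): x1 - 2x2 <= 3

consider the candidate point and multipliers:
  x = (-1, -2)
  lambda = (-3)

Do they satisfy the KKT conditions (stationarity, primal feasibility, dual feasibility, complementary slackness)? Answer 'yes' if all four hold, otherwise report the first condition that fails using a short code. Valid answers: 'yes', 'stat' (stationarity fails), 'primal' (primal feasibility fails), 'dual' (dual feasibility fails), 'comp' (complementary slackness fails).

Gradient of f: grad f(x) = Q x + c = (3, -6)
Constraint values g_i(x) = a_i^T x - b_i:
  g_1((-1, -2)) = 0
Stationarity residual: grad f(x) + sum_i lambda_i a_i = (0, 0)
  -> stationarity OK
Primal feasibility (all g_i <= 0): OK
Dual feasibility (all lambda_i >= 0): FAILS
Complementary slackness (lambda_i * g_i(x) = 0 for all i): OK

Verdict: the first failing condition is dual_feasibility -> dual.

dual


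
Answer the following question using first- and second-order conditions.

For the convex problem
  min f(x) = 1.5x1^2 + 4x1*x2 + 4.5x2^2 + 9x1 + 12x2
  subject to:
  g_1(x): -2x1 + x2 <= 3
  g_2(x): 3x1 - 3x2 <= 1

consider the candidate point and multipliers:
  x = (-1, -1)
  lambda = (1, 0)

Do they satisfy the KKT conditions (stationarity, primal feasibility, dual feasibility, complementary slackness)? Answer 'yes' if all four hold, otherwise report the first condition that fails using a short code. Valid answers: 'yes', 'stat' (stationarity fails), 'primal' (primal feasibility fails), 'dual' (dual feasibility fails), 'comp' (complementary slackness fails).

Gradient of f: grad f(x) = Q x + c = (2, -1)
Constraint values g_i(x) = a_i^T x - b_i:
  g_1((-1, -1)) = -2
  g_2((-1, -1)) = -1
Stationarity residual: grad f(x) + sum_i lambda_i a_i = (0, 0)
  -> stationarity OK
Primal feasibility (all g_i <= 0): OK
Dual feasibility (all lambda_i >= 0): OK
Complementary slackness (lambda_i * g_i(x) = 0 for all i): FAILS

Verdict: the first failing condition is complementary_slackness -> comp.

comp


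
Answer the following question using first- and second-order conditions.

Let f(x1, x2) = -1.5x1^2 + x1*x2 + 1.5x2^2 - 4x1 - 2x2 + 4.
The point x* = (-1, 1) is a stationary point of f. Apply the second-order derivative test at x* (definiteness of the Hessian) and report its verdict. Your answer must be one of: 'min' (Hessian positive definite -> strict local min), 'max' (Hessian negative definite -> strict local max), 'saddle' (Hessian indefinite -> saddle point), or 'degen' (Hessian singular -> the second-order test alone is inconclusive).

Compute the Hessian H = grad^2 f:
  H = [[-3, 1], [1, 3]]
Verify stationarity: grad f(x*) = H x* + g = (0, 0).
Eigenvalues of H: -3.1623, 3.1623.
Eigenvalues have mixed signs, so H is indefinite -> x* is a saddle point.

saddle


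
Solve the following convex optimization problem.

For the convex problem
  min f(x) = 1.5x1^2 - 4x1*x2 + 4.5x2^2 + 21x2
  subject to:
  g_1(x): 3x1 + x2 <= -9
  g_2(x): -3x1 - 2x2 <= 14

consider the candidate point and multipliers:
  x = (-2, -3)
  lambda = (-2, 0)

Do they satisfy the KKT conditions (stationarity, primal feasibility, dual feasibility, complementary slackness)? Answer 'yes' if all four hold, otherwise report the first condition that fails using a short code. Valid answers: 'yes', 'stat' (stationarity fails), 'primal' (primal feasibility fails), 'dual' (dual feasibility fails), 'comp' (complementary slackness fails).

Gradient of f: grad f(x) = Q x + c = (6, 2)
Constraint values g_i(x) = a_i^T x - b_i:
  g_1((-2, -3)) = 0
  g_2((-2, -3)) = -2
Stationarity residual: grad f(x) + sum_i lambda_i a_i = (0, 0)
  -> stationarity OK
Primal feasibility (all g_i <= 0): OK
Dual feasibility (all lambda_i >= 0): FAILS
Complementary slackness (lambda_i * g_i(x) = 0 for all i): OK

Verdict: the first failing condition is dual_feasibility -> dual.

dual


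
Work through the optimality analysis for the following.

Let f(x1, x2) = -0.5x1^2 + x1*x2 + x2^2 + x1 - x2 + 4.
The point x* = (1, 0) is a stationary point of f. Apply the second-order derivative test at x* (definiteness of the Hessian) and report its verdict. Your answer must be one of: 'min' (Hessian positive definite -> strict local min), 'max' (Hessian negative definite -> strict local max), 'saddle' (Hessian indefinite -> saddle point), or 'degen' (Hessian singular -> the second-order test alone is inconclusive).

Compute the Hessian H = grad^2 f:
  H = [[-1, 1], [1, 2]]
Verify stationarity: grad f(x*) = H x* + g = (0, 0).
Eigenvalues of H: -1.3028, 2.3028.
Eigenvalues have mixed signs, so H is indefinite -> x* is a saddle point.

saddle


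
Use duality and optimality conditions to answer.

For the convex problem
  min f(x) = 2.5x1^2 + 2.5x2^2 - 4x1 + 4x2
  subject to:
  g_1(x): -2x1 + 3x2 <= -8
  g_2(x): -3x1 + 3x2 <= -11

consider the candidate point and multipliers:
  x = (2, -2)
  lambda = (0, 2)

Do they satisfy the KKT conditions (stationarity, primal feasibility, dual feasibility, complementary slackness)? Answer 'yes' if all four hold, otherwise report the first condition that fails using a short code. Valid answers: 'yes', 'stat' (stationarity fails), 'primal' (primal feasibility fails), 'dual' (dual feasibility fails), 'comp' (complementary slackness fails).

Gradient of f: grad f(x) = Q x + c = (6, -6)
Constraint values g_i(x) = a_i^T x - b_i:
  g_1((2, -2)) = -2
  g_2((2, -2)) = -1
Stationarity residual: grad f(x) + sum_i lambda_i a_i = (0, 0)
  -> stationarity OK
Primal feasibility (all g_i <= 0): OK
Dual feasibility (all lambda_i >= 0): OK
Complementary slackness (lambda_i * g_i(x) = 0 for all i): FAILS

Verdict: the first failing condition is complementary_slackness -> comp.

comp


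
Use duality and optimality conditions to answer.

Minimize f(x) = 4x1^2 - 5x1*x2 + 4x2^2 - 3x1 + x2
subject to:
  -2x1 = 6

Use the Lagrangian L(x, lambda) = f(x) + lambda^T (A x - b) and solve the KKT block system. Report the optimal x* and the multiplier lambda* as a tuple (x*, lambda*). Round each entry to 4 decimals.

Form the Lagrangian:
  L(x, lambda) = (1/2) x^T Q x + c^T x + lambda^T (A x - b)
Stationarity (grad_x L = 0): Q x + c + A^T lambda = 0.
Primal feasibility: A x = b.

This gives the KKT block system:
  [ Q   A^T ] [ x     ]   [-c ]
  [ A    0  ] [ lambda ] = [ b ]

Solving the linear system:
  x*      = (-3, -2)
  lambda* = (-8.5)
  f(x*)   = 29

x* = (-3, -2), lambda* = (-8.5)


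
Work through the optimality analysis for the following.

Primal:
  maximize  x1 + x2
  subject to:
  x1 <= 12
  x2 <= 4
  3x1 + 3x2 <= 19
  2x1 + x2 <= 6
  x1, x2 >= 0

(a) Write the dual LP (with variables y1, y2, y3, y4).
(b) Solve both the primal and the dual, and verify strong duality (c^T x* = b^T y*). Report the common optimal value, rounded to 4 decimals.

The standard primal-dual pair for 'max c^T x s.t. A x <= b, x >= 0' is:
  Dual:  min b^T y  s.t.  A^T y >= c,  y >= 0.

So the dual LP is:
  minimize  12y1 + 4y2 + 19y3 + 6y4
  subject to:
    y1 + 3y3 + 2y4 >= 1
    y2 + 3y3 + y4 >= 1
    y1, y2, y3, y4 >= 0

Solving the primal: x* = (1, 4).
  primal value c^T x* = 5.
Solving the dual: y* = (0, 0.5, 0, 0.5).
  dual value b^T y* = 5.
Strong duality: c^T x* = b^T y*. Confirmed.

5


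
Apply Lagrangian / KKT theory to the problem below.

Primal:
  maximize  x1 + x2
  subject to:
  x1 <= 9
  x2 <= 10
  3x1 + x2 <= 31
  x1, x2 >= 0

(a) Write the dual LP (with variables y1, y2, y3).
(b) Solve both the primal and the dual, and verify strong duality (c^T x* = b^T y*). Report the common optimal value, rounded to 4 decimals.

The standard primal-dual pair for 'max c^T x s.t. A x <= b, x >= 0' is:
  Dual:  min b^T y  s.t.  A^T y >= c,  y >= 0.

So the dual LP is:
  minimize  9y1 + 10y2 + 31y3
  subject to:
    y1 + 3y3 >= 1
    y2 + y3 >= 1
    y1, y2, y3 >= 0

Solving the primal: x* = (7, 10).
  primal value c^T x* = 17.
Solving the dual: y* = (0, 0.6667, 0.3333).
  dual value b^T y* = 17.
Strong duality: c^T x* = b^T y*. Confirmed.

17


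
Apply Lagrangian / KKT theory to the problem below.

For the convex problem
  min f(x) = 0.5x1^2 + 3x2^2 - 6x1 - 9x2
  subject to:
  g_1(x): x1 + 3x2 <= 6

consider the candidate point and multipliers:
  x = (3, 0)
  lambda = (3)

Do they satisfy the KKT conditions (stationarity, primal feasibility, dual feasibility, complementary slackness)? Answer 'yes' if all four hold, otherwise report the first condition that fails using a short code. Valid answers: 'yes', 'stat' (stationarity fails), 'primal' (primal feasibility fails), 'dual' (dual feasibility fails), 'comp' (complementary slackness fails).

Gradient of f: grad f(x) = Q x + c = (-3, -9)
Constraint values g_i(x) = a_i^T x - b_i:
  g_1((3, 0)) = -3
Stationarity residual: grad f(x) + sum_i lambda_i a_i = (0, 0)
  -> stationarity OK
Primal feasibility (all g_i <= 0): OK
Dual feasibility (all lambda_i >= 0): OK
Complementary slackness (lambda_i * g_i(x) = 0 for all i): FAILS

Verdict: the first failing condition is complementary_slackness -> comp.

comp


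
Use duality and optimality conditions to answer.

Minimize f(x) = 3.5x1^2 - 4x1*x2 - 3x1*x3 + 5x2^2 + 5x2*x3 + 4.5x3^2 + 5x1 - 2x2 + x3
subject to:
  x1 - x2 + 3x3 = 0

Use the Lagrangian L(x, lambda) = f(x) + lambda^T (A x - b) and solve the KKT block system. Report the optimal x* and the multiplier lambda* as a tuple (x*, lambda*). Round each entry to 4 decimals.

Form the Lagrangian:
  L(x, lambda) = (1/2) x^T Q x + c^T x + lambda^T (A x - b)
Stationarity (grad_x L = 0): Q x + c + A^T lambda = 0.
Primal feasibility: A x = b.

This gives the KKT block system:
  [ Q   A^T ] [ x     ]   [-c ]
  [ A    0  ] [ lambda ] = [ b ]

Solving the linear system:
  x*      = (-0.6399, -0.226, 0.138)
  lambda* = (-1.0105)
  f(x*)   = -1.3049

x* = (-0.6399, -0.226, 0.138), lambda* = (-1.0105)


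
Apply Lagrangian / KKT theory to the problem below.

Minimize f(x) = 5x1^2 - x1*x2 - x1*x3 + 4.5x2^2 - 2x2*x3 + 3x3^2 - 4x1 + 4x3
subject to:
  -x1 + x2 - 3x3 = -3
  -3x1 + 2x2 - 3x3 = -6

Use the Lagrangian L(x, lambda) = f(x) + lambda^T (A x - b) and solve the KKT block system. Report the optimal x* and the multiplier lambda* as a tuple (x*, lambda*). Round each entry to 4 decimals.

Form the Lagrangian:
  L(x, lambda) = (1/2) x^T Q x + c^T x + lambda^T (A x - b)
Stationarity (grad_x L = 0): Q x + c + A^T lambda = 0.
Primal feasibility: A x = b.

This gives the KKT block system:
  [ Q   A^T ] [ x     ]   [-c ]
  [ A    0  ] [ lambda ] = [ b ]

Solving the linear system:
  x*      = (1.3136, -0.3729, 0.4379)
  lambda* = (-1.5056, 3.5254)
  f(x*)   = 6.5664

x* = (1.3136, -0.3729, 0.4379), lambda* = (-1.5056, 3.5254)


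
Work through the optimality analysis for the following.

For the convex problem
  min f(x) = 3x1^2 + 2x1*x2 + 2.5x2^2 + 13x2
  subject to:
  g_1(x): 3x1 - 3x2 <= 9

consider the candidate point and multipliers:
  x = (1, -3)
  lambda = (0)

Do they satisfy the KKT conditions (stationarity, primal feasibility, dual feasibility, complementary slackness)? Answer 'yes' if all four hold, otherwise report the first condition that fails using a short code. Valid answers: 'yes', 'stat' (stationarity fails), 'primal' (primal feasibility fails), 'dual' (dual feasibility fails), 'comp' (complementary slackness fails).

Gradient of f: grad f(x) = Q x + c = (0, 0)
Constraint values g_i(x) = a_i^T x - b_i:
  g_1((1, -3)) = 3
Stationarity residual: grad f(x) + sum_i lambda_i a_i = (0, 0)
  -> stationarity OK
Primal feasibility (all g_i <= 0): FAILS
Dual feasibility (all lambda_i >= 0): OK
Complementary slackness (lambda_i * g_i(x) = 0 for all i): OK

Verdict: the first failing condition is primal_feasibility -> primal.

primal


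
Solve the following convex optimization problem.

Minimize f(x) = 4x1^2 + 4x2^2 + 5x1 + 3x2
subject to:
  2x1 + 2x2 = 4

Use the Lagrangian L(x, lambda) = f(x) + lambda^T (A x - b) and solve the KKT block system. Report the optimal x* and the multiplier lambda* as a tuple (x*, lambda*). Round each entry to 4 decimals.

Form the Lagrangian:
  L(x, lambda) = (1/2) x^T Q x + c^T x + lambda^T (A x - b)
Stationarity (grad_x L = 0): Q x + c + A^T lambda = 0.
Primal feasibility: A x = b.

This gives the KKT block system:
  [ Q   A^T ] [ x     ]   [-c ]
  [ A    0  ] [ lambda ] = [ b ]

Solving the linear system:
  x*      = (0.875, 1.125)
  lambda* = (-6)
  f(x*)   = 15.875

x* = (0.875, 1.125), lambda* = (-6)


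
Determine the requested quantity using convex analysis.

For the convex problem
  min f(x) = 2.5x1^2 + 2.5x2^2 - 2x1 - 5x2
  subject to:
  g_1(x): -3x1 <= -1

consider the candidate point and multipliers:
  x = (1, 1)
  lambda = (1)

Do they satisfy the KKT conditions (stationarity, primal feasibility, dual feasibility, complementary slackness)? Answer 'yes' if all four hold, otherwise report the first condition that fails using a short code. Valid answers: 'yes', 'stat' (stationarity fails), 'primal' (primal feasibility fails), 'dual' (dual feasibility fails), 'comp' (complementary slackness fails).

Gradient of f: grad f(x) = Q x + c = (3, 0)
Constraint values g_i(x) = a_i^T x - b_i:
  g_1((1, 1)) = -2
Stationarity residual: grad f(x) + sum_i lambda_i a_i = (0, 0)
  -> stationarity OK
Primal feasibility (all g_i <= 0): OK
Dual feasibility (all lambda_i >= 0): OK
Complementary slackness (lambda_i * g_i(x) = 0 for all i): FAILS

Verdict: the first failing condition is complementary_slackness -> comp.

comp


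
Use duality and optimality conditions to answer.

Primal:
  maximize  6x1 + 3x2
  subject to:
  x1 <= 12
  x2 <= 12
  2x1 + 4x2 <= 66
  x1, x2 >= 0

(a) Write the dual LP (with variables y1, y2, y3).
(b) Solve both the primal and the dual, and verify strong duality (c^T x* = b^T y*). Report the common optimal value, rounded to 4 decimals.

The standard primal-dual pair for 'max c^T x s.t. A x <= b, x >= 0' is:
  Dual:  min b^T y  s.t.  A^T y >= c,  y >= 0.

So the dual LP is:
  minimize  12y1 + 12y2 + 66y3
  subject to:
    y1 + 2y3 >= 6
    y2 + 4y3 >= 3
    y1, y2, y3 >= 0

Solving the primal: x* = (12, 10.5).
  primal value c^T x* = 103.5.
Solving the dual: y* = (4.5, 0, 0.75).
  dual value b^T y* = 103.5.
Strong duality: c^T x* = b^T y*. Confirmed.

103.5


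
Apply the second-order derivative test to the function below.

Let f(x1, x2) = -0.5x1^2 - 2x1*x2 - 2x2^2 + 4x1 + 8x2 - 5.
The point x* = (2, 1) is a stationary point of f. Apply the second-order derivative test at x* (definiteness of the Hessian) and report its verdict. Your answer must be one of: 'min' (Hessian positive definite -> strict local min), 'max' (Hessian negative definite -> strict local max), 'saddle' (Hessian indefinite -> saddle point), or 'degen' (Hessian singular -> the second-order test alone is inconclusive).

Compute the Hessian H = grad^2 f:
  H = [[-1, -2], [-2, -4]]
Verify stationarity: grad f(x*) = H x* + g = (0, 0).
Eigenvalues of H: -5, 0.
H has a zero eigenvalue (singular; negative semidefinite but not definite), so H is neither positive definite, negative definite, nor indefinite. The second-order test alone is inconclusive -> degen.
(Indeed, f is constant along the null direction of H through x*, so x* is not a strict local extremum.)

degen


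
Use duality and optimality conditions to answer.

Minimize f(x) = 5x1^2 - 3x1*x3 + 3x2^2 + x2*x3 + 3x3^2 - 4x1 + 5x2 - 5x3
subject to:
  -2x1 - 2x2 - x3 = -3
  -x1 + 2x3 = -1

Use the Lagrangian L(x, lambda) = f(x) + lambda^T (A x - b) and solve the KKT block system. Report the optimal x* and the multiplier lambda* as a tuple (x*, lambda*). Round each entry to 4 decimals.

Form the Lagrangian:
  L(x, lambda) = (1/2) x^T Q x + c^T x + lambda^T (A x - b)
Stationarity (grad_x L = 0): Q x + c + A^T lambda = 0.
Primal feasibility: A x = b.

This gives the KKT block system:
  [ Q   A^T ] [ x     ]   [-c ]
  [ A    0  ] [ lambda ] = [ b ]

Solving the linear system:
  x*      = (1.4662, -0.0827, 0.2331)
  lambda* = (2.3684, 5.2256)
  f(x*)   = 2.4436

x* = (1.4662, -0.0827, 0.2331), lambda* = (2.3684, 5.2256)


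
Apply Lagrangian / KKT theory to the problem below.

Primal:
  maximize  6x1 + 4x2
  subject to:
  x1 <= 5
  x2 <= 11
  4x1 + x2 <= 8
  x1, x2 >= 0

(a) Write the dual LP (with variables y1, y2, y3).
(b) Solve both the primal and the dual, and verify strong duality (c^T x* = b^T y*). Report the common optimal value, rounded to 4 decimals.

The standard primal-dual pair for 'max c^T x s.t. A x <= b, x >= 0' is:
  Dual:  min b^T y  s.t.  A^T y >= c,  y >= 0.

So the dual LP is:
  minimize  5y1 + 11y2 + 8y3
  subject to:
    y1 + 4y3 >= 6
    y2 + y3 >= 4
    y1, y2, y3 >= 0

Solving the primal: x* = (0, 8).
  primal value c^T x* = 32.
Solving the dual: y* = (0, 0, 4).
  dual value b^T y* = 32.
Strong duality: c^T x* = b^T y*. Confirmed.

32


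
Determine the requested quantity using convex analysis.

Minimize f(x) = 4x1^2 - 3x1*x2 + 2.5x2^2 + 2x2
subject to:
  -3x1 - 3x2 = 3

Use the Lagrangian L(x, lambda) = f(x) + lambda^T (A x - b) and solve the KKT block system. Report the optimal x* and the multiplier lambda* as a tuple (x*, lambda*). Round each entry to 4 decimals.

Form the Lagrangian:
  L(x, lambda) = (1/2) x^T Q x + c^T x + lambda^T (A x - b)
Stationarity (grad_x L = 0): Q x + c + A^T lambda = 0.
Primal feasibility: A x = b.

This gives the KKT block system:
  [ Q   A^T ] [ x     ]   [-c ]
  [ A    0  ] [ lambda ] = [ b ]

Solving the linear system:
  x*      = (-0.3158, -0.6842)
  lambda* = (-0.1579)
  f(x*)   = -0.4474

x* = (-0.3158, -0.6842), lambda* = (-0.1579)


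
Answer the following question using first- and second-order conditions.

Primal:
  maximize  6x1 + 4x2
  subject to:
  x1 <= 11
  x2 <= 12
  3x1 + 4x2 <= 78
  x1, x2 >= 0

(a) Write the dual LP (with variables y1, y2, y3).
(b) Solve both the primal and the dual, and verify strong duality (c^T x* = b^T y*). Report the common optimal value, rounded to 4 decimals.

The standard primal-dual pair for 'max c^T x s.t. A x <= b, x >= 0' is:
  Dual:  min b^T y  s.t.  A^T y >= c,  y >= 0.

So the dual LP is:
  minimize  11y1 + 12y2 + 78y3
  subject to:
    y1 + 3y3 >= 6
    y2 + 4y3 >= 4
    y1, y2, y3 >= 0

Solving the primal: x* = (11, 11.25).
  primal value c^T x* = 111.
Solving the dual: y* = (3, 0, 1).
  dual value b^T y* = 111.
Strong duality: c^T x* = b^T y*. Confirmed.

111


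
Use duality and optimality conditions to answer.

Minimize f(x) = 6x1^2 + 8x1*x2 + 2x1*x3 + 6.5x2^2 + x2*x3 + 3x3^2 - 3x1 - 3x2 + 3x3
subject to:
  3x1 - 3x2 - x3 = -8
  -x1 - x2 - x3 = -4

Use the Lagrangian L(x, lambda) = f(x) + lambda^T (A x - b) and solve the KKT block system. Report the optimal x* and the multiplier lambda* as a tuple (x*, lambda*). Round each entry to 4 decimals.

Form the Lagrangian:
  L(x, lambda) = (1/2) x^T Q x + c^T x + lambda^T (A x - b)
Stationarity (grad_x L = 0): Q x + c + A^T lambda = 0.
Primal feasibility: A x = b.

This gives the KKT block system:
  [ Q   A^T ] [ x     ]   [-c ]
  [ A    0  ] [ lambda ] = [ b ]

Solving the linear system:
  x*      = (-0.127, 1.746, 2.381)
  lambda* = (1.1429, 17.6349)
  f(x*)   = 40.9841

x* = (-0.127, 1.746, 2.381), lambda* = (1.1429, 17.6349)


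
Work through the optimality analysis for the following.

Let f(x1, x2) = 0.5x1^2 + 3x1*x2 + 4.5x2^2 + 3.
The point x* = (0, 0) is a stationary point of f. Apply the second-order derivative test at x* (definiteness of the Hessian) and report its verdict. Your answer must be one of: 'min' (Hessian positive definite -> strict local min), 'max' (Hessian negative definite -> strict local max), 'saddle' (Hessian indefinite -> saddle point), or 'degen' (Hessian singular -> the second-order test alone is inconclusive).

Compute the Hessian H = grad^2 f:
  H = [[1, 3], [3, 9]]
Verify stationarity: grad f(x*) = H x* + g = (0, 0).
Eigenvalues of H: 0, 10.
H has a zero eigenvalue (singular; positive semidefinite but not definite), so H is neither positive definite, negative definite, nor indefinite. The second-order test alone is inconclusive -> degen.
(Indeed, f is constant along the null direction of H through x*, so x* is not a strict local extremum.)

degen


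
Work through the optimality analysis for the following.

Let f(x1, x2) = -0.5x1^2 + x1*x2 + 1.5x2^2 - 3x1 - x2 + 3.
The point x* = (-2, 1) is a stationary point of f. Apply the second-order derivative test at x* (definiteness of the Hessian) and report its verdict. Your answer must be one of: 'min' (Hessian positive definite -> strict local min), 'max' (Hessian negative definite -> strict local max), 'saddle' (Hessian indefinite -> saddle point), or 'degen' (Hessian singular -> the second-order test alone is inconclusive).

Compute the Hessian H = grad^2 f:
  H = [[-1, 1], [1, 3]]
Verify stationarity: grad f(x*) = H x* + g = (0, 0).
Eigenvalues of H: -1.2361, 3.2361.
Eigenvalues have mixed signs, so H is indefinite -> x* is a saddle point.

saddle
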